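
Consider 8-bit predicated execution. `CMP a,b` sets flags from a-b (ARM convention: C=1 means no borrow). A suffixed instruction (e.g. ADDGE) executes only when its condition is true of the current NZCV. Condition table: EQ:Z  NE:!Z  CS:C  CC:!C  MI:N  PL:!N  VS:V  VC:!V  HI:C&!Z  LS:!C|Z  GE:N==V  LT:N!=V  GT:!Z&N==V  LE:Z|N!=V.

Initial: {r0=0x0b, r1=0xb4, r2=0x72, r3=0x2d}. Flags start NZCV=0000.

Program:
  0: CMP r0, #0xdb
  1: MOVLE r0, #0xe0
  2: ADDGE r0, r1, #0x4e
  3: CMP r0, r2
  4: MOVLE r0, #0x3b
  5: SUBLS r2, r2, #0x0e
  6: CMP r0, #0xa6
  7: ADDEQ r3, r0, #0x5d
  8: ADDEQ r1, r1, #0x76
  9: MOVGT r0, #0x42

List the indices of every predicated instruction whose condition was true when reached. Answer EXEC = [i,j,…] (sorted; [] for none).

EXEC = [2,4,5,9]

[0] flags=0000 → (cmp)
[1] flags=0000 LE?F → skip
[2] flags=0000 GE?T → r0=0x02
[3] flags=1000 → (cmp)
[4] flags=1000 LE?T → r0=0x3b
[5] flags=1000 LS?T → r2=0x64
[6] flags=1001 → (cmp)
[7] flags=1001 EQ?F → skip
[8] flags=1001 EQ?F → skip
[9] flags=1001 GT?T → r0=0x42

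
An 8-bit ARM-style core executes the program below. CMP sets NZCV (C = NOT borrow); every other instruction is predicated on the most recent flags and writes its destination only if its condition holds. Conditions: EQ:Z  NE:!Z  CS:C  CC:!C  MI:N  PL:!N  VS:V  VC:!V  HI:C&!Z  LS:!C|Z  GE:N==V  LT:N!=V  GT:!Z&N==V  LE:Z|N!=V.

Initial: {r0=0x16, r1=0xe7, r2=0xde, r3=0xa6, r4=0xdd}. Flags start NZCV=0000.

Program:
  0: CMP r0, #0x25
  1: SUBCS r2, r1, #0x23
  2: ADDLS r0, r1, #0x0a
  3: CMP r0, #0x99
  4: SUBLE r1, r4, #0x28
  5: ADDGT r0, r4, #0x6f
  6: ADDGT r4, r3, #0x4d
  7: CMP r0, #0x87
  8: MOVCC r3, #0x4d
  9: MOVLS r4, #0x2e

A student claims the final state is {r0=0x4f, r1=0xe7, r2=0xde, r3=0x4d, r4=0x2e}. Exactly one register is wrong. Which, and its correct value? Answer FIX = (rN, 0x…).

[0] flags=1000 → (cmp)
[1] flags=1000 CS?F → skip
[2] flags=1000 LS?T → r0=0xf1
[3] flags=0010 → (cmp)
[4] flags=0010 LE?F → skip
[5] flags=0010 GT?T → r0=0x4c
[6] flags=0010 GT?T → r4=0xf3
[7] flags=1001 → (cmp)
[8] flags=1001 CC?T → r3=0x4d
[9] flags=1001 LS?T → r4=0x2e

FIX = (r0, 0x4c)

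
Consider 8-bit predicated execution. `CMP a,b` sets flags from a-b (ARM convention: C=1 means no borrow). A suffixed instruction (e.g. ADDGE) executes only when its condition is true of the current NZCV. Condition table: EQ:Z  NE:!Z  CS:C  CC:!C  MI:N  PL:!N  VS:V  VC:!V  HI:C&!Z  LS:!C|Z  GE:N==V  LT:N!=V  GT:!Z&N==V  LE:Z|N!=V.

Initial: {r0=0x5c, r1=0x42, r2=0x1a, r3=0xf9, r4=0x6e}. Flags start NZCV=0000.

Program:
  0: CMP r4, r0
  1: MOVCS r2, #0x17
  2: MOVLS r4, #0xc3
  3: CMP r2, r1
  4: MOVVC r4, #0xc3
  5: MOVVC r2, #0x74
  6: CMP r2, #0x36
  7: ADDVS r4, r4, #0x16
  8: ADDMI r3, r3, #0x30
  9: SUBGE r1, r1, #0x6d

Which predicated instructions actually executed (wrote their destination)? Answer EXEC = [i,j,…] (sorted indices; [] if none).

EXEC = [1,4,5,9]

0: ✓ CMP  NZCV=0010
1: ✓ MOVCS  r2←0x17
2: · MOVLS
3: ✓ CMP  NZCV=1000
4: ✓ MOVVC  r4←0xc3
5: ✓ MOVVC  r2←0x74
6: ✓ CMP  NZCV=0010
7: · ADDVS
8: · ADDMI
9: ✓ SUBGE  r1←0xd5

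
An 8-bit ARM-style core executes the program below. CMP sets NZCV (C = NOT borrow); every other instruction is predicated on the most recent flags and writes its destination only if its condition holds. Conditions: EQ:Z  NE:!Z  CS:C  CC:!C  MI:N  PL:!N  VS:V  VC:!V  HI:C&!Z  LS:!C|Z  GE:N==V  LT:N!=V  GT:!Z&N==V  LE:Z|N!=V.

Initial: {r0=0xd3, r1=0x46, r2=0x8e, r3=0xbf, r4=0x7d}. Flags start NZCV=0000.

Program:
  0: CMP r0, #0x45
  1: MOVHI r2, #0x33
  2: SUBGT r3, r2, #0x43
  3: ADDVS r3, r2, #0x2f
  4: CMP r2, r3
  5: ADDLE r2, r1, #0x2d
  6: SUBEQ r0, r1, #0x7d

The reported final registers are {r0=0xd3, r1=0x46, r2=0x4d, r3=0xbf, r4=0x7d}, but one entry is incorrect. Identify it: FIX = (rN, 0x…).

FIX = (r2, 0x33)

0: ✓ CMP  NZCV=1010
1: ✓ MOVHI  r2←0x33
2: · SUBGT
3: · ADDVS
4: ✓ CMP  NZCV=0000
5: · ADDLE
6: · SUBEQ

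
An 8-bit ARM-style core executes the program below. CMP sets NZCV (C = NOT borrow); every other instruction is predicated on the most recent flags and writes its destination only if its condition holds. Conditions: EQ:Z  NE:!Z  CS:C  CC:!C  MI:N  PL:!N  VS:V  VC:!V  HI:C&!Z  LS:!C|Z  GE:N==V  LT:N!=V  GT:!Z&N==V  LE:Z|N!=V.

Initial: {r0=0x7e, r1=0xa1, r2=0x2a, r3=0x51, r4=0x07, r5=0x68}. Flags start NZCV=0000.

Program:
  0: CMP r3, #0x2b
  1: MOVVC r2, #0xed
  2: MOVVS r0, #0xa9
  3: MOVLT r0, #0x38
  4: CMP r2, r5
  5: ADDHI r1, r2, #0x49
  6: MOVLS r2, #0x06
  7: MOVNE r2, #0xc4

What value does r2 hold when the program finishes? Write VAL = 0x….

[0] flags=0010 → (cmp)
[1] flags=0010 VC?T → r2=0xed
[2] flags=0010 VS?F → skip
[3] flags=0010 LT?F → skip
[4] flags=1010 → (cmp)
[5] flags=1010 HI?T → r1=0x36
[6] flags=1010 LS?F → skip
[7] flags=1010 NE?T → r2=0xc4

VAL = 0xc4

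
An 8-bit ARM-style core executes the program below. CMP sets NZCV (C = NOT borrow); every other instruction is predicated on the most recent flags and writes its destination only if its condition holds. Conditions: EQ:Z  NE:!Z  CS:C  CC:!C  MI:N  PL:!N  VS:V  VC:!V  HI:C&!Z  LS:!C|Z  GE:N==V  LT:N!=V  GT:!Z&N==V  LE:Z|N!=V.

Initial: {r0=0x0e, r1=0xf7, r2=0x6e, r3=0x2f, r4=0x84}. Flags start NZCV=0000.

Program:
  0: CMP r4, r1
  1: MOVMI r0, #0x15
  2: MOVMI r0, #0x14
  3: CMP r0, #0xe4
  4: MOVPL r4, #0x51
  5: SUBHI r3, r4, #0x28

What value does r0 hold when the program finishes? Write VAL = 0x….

VAL = 0x14

0: ✓ CMP  NZCV=1000
1: ✓ MOVMI  r0←0x15
2: ✓ MOVMI  r0←0x14
3: ✓ CMP  NZCV=0000
4: ✓ MOVPL  r4←0x51
5: · SUBHI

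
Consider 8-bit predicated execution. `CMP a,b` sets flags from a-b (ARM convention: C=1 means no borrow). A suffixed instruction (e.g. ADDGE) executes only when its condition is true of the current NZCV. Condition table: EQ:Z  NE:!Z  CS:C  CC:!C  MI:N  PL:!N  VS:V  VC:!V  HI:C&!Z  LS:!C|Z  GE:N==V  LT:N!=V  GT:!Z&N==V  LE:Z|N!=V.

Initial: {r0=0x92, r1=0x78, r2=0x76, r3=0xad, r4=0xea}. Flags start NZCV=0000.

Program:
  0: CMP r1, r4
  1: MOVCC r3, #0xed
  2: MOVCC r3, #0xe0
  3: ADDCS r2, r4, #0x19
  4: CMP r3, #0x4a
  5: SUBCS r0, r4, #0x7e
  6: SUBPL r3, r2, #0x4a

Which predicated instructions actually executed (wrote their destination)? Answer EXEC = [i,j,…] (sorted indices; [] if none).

0: ✓ CMP  NZCV=1001
1: ✓ MOVCC  r3←0xed
2: ✓ MOVCC  r3←0xe0
3: · ADDCS
4: ✓ CMP  NZCV=1010
5: ✓ SUBCS  r0←0x6c
6: · SUBPL

EXEC = [1,2,5]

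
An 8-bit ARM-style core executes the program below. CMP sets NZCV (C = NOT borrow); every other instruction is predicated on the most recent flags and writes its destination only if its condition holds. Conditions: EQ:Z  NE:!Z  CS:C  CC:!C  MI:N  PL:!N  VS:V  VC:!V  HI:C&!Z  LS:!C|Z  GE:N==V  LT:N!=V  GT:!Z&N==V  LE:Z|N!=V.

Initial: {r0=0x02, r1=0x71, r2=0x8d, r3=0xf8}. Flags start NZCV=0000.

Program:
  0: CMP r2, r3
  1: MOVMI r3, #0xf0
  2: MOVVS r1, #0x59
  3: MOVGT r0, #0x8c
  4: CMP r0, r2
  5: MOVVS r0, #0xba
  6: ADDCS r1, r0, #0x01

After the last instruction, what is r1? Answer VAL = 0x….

[0] flags=1000 → (cmp)
[1] flags=1000 MI?T → r3=0xf0
[2] flags=1000 VS?F → skip
[3] flags=1000 GT?F → skip
[4] flags=0000 → (cmp)
[5] flags=0000 VS?F → skip
[6] flags=0000 CS?F → skip

VAL = 0x71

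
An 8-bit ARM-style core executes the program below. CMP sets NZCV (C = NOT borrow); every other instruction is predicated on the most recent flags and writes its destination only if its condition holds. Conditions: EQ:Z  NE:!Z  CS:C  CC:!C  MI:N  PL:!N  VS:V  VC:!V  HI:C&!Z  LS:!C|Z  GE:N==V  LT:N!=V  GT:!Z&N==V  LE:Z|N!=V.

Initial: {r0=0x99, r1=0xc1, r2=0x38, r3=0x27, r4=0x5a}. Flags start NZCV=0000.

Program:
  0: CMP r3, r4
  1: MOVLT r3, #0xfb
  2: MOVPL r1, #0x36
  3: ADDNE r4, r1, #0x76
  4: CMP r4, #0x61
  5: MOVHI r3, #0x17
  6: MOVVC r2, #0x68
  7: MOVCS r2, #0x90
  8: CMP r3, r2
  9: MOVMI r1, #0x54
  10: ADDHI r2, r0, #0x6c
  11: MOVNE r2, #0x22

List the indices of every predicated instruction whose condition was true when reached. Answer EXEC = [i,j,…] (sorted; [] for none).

0: ✓ CMP  NZCV=1000
1: ✓ MOVLT  r3←0xfb
2: · MOVPL
3: ✓ ADDNE  r4←0x37
4: ✓ CMP  NZCV=1000
5: · MOVHI
6: ✓ MOVVC  r2←0x68
7: · MOVCS
8: ✓ CMP  NZCV=1010
9: ✓ MOVMI  r1←0x54
10: ✓ ADDHI  r2←0x05
11: ✓ MOVNE  r2←0x22

EXEC = [1,3,6,9,10,11]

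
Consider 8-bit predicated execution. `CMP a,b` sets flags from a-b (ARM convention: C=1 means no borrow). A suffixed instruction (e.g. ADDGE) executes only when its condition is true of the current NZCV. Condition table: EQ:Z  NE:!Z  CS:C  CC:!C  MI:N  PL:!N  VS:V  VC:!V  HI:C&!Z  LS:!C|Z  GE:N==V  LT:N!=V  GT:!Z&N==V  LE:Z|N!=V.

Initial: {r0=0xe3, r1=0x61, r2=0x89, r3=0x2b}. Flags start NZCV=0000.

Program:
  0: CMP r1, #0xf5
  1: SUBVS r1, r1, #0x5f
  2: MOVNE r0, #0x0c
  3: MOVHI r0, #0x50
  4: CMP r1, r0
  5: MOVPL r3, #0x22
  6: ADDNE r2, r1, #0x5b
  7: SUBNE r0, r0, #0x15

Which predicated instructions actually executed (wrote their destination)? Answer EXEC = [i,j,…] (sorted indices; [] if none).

EXEC = [2,5,6,7]

[0] flags=0000 → (cmp)
[1] flags=0000 VS?F → skip
[2] flags=0000 NE?T → r0=0x0c
[3] flags=0000 HI?F → skip
[4] flags=0010 → (cmp)
[5] flags=0010 PL?T → r3=0x22
[6] flags=0010 NE?T → r2=0xbc
[7] flags=0010 NE?T → r0=0xf7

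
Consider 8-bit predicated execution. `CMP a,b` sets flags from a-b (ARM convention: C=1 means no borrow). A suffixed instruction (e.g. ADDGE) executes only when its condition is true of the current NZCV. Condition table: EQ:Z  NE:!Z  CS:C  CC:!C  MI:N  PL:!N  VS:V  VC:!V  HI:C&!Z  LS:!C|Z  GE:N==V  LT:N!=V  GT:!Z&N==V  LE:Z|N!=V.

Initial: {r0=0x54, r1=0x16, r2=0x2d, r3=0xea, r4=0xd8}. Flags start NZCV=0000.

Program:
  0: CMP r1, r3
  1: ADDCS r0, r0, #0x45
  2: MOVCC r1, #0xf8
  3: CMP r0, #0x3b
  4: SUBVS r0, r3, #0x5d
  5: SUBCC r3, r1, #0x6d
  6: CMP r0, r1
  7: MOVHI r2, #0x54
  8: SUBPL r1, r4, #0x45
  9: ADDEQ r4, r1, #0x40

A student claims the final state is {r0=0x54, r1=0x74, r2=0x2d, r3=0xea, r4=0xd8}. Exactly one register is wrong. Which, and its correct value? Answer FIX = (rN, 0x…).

0: ✓ CMP  NZCV=0000
1: · ADDCS
2: ✓ MOVCC  r1←0xf8
3: ✓ CMP  NZCV=0010
4: · SUBVS
5: · SUBCC
6: ✓ CMP  NZCV=0000
7: · MOVHI
8: ✓ SUBPL  r1←0x93
9: · ADDEQ

FIX = (r1, 0x93)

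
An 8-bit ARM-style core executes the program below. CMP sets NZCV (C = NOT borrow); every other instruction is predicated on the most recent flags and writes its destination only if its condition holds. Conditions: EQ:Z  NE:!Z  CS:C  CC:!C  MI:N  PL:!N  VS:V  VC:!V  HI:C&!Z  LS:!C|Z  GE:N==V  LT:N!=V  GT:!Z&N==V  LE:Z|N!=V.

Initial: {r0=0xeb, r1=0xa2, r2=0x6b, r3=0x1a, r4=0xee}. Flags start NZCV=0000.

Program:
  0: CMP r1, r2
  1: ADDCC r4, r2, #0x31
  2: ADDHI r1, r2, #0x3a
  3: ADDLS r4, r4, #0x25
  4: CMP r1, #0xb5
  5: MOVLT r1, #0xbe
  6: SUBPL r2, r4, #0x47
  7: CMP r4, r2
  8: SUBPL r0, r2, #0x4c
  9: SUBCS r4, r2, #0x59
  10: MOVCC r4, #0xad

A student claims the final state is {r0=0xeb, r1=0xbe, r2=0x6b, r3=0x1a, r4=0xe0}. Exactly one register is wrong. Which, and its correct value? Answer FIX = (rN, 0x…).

FIX = (r4, 0x12)

0: ✓ CMP  NZCV=0011
1: · ADDCC
2: ✓ ADDHI  r1←0xa5
3: · ADDLS
4: ✓ CMP  NZCV=1000
5: ✓ MOVLT  r1←0xbe
6: · SUBPL
7: ✓ CMP  NZCV=1010
8: · SUBPL
9: ✓ SUBCS  r4←0x12
10: · MOVCC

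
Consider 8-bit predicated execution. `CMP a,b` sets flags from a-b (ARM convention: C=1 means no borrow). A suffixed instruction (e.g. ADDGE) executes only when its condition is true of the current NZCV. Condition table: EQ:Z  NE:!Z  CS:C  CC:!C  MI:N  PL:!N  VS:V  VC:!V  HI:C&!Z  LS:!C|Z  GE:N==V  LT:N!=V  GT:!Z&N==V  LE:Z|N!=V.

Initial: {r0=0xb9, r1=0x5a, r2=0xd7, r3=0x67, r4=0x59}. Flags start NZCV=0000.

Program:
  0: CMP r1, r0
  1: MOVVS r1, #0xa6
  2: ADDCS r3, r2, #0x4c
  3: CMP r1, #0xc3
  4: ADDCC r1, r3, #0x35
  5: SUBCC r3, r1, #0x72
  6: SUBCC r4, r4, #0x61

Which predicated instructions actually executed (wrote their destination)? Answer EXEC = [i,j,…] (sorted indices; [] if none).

EXEC = [1,4,5,6]

0: ✓ CMP  NZCV=1001
1: ✓ MOVVS  r1←0xa6
2: · ADDCS
3: ✓ CMP  NZCV=1000
4: ✓ ADDCC  r1←0x9c
5: ✓ SUBCC  r3←0x2a
6: ✓ SUBCC  r4←0xf8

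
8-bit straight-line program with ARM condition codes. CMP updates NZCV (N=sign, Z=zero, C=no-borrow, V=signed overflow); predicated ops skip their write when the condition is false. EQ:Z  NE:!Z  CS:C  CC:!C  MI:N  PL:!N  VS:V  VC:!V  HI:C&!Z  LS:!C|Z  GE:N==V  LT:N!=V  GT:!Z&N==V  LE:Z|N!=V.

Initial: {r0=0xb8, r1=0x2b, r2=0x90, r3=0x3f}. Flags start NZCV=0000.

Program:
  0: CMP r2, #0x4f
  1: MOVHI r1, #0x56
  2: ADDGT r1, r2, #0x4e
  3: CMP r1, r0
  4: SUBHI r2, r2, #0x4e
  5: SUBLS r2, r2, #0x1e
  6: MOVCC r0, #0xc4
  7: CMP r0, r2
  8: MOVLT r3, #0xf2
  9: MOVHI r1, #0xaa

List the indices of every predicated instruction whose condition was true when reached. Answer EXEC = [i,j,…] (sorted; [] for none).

0: ✓ CMP  NZCV=0011
1: ✓ MOVHI  r1←0x56
2: · ADDGT
3: ✓ CMP  NZCV=1001
4: · SUBHI
5: ✓ SUBLS  r2←0x72
6: ✓ MOVCC  r0←0xc4
7: ✓ CMP  NZCV=0011
8: ✓ MOVLT  r3←0xf2
9: ✓ MOVHI  r1←0xaa

EXEC = [1,5,6,8,9]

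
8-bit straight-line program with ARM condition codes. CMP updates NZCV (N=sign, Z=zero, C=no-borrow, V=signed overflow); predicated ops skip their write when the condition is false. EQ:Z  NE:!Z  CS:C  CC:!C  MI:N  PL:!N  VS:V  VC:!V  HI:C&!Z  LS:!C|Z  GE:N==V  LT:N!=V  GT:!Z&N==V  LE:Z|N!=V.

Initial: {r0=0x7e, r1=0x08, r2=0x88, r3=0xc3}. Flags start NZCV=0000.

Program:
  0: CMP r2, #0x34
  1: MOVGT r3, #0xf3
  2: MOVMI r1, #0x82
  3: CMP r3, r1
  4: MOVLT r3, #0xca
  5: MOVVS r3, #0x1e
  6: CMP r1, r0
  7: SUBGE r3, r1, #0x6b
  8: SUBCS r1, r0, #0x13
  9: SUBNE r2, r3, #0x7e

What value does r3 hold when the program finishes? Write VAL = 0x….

VAL = 0xca

0: ✓ CMP  NZCV=0011
1: · MOVGT
2: · MOVMI
3: ✓ CMP  NZCV=1010
4: ✓ MOVLT  r3←0xca
5: · MOVVS
6: ✓ CMP  NZCV=1000
7: · SUBGE
8: · SUBCS
9: ✓ SUBNE  r2←0x4c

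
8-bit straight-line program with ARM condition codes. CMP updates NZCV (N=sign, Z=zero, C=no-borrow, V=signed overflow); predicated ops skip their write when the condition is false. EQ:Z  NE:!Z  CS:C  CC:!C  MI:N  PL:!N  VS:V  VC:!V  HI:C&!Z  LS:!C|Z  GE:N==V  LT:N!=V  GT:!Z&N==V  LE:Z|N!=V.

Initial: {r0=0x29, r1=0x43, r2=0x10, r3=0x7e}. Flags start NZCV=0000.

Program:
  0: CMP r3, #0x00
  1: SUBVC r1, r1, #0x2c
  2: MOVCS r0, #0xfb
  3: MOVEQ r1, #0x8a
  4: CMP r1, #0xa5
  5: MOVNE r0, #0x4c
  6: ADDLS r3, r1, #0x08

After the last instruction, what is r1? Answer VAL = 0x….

0: ✓ CMP  NZCV=0010
1: ✓ SUBVC  r1←0x17
2: ✓ MOVCS  r0←0xfb
3: · MOVEQ
4: ✓ CMP  NZCV=0000
5: ✓ MOVNE  r0←0x4c
6: ✓ ADDLS  r3←0x1f

VAL = 0x17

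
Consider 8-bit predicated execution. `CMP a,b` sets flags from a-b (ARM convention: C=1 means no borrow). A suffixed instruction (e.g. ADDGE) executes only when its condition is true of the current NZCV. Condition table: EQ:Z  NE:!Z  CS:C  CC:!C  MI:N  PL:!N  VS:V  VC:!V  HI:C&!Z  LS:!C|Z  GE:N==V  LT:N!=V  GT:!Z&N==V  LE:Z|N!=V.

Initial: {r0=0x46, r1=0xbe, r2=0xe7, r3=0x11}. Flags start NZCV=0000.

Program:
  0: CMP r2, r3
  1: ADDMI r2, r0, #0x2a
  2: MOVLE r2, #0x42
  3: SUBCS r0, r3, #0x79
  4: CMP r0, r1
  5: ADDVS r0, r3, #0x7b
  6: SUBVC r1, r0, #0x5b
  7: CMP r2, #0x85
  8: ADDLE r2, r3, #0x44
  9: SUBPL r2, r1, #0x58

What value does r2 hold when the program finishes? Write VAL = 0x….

0: ✓ CMP  NZCV=1010
1: ✓ ADDMI  r2←0x70
2: ✓ MOVLE  r2←0x42
3: ✓ SUBCS  r0←0x98
4: ✓ CMP  NZCV=1000
5: · ADDVS
6: ✓ SUBVC  r1←0x3d
7: ✓ CMP  NZCV=1001
8: · ADDLE
9: · SUBPL

VAL = 0x42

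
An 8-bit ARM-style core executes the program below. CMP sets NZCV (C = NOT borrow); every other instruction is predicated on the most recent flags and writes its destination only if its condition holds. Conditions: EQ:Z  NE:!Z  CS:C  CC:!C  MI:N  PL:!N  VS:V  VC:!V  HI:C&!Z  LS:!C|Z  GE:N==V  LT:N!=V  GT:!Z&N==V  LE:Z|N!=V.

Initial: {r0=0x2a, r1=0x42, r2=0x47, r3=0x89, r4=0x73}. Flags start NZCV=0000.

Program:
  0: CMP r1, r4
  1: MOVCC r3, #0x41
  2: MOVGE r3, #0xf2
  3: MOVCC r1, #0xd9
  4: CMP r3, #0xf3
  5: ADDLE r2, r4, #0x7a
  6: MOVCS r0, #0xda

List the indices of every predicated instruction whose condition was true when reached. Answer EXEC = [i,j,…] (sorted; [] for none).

0: ✓ CMP  NZCV=1000
1: ✓ MOVCC  r3←0x41
2: · MOVGE
3: ✓ MOVCC  r1←0xd9
4: ✓ CMP  NZCV=0000
5: · ADDLE
6: · MOVCS

EXEC = [1,3]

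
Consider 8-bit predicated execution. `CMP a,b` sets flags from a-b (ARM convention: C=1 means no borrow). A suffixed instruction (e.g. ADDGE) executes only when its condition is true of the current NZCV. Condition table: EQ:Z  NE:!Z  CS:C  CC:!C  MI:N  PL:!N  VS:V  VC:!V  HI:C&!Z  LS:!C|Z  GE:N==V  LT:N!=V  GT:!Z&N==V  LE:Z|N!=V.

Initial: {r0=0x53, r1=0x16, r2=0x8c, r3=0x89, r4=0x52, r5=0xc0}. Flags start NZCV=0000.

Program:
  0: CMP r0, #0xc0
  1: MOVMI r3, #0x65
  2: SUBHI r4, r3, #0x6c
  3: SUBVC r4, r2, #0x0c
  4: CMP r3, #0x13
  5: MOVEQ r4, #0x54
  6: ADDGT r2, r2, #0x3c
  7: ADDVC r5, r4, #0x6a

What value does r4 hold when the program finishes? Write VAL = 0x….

VAL = 0x52

0: ✓ CMP  NZCV=1001
1: ✓ MOVMI  r3←0x65
2: · SUBHI
3: · SUBVC
4: ✓ CMP  NZCV=0010
5: · MOVEQ
6: ✓ ADDGT  r2←0xc8
7: ✓ ADDVC  r5←0xbc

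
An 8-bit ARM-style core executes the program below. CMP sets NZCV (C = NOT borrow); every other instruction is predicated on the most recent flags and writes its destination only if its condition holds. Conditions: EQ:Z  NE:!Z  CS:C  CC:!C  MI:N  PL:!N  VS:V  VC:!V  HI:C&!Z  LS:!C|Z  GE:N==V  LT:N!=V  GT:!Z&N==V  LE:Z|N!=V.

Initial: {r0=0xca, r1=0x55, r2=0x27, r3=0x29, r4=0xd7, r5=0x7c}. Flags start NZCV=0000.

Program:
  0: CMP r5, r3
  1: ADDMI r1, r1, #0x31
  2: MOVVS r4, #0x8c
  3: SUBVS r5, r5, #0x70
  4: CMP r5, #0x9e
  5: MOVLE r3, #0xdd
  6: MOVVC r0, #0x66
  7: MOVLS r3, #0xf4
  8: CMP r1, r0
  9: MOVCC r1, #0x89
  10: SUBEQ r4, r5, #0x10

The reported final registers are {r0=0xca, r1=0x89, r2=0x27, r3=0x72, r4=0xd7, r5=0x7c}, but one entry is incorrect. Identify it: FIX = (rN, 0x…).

FIX = (r3, 0xf4)

[0] flags=0010 → (cmp)
[1] flags=0010 MI?F → skip
[2] flags=0010 VS?F → skip
[3] flags=0010 VS?F → skip
[4] flags=1001 → (cmp)
[5] flags=1001 LE?F → skip
[6] flags=1001 VC?F → skip
[7] flags=1001 LS?T → r3=0xf4
[8] flags=1001 → (cmp)
[9] flags=1001 CC?T → r1=0x89
[10] flags=1001 EQ?F → skip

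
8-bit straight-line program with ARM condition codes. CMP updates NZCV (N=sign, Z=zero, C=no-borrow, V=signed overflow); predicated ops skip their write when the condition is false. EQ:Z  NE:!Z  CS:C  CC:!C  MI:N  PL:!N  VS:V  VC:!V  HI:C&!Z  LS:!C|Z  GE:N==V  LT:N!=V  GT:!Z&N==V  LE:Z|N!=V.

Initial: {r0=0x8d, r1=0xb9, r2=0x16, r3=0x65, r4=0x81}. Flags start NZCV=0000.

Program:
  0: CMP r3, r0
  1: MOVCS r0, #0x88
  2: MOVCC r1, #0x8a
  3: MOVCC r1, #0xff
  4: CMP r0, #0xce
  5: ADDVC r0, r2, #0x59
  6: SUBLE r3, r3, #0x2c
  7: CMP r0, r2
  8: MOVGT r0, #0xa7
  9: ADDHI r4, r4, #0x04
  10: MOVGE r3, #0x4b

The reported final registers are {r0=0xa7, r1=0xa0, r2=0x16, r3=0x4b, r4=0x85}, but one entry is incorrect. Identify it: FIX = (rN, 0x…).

FIX = (r1, 0xff)

[0] flags=1001 → (cmp)
[1] flags=1001 CS?F → skip
[2] flags=1001 CC?T → r1=0x8a
[3] flags=1001 CC?T → r1=0xff
[4] flags=1000 → (cmp)
[5] flags=1000 VC?T → r0=0x6f
[6] flags=1000 LE?T → r3=0x39
[7] flags=0010 → (cmp)
[8] flags=0010 GT?T → r0=0xa7
[9] flags=0010 HI?T → r4=0x85
[10] flags=0010 GE?T → r3=0x4b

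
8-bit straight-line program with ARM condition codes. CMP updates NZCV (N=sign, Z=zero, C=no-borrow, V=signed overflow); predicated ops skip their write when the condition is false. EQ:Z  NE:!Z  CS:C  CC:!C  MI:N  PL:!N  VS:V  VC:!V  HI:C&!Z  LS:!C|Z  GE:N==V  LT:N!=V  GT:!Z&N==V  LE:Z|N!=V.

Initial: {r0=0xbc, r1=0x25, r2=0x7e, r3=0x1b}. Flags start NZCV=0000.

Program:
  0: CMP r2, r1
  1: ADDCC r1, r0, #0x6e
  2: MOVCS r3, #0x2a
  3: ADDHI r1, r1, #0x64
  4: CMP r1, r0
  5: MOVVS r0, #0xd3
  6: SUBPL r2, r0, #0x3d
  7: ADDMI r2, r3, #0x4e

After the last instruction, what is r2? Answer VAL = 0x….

VAL = 0x78

[0] flags=0010 → (cmp)
[1] flags=0010 CC?F → skip
[2] flags=0010 CS?T → r3=0x2a
[3] flags=0010 HI?T → r1=0x89
[4] flags=1000 → (cmp)
[5] flags=1000 VS?F → skip
[6] flags=1000 PL?F → skip
[7] flags=1000 MI?T → r2=0x78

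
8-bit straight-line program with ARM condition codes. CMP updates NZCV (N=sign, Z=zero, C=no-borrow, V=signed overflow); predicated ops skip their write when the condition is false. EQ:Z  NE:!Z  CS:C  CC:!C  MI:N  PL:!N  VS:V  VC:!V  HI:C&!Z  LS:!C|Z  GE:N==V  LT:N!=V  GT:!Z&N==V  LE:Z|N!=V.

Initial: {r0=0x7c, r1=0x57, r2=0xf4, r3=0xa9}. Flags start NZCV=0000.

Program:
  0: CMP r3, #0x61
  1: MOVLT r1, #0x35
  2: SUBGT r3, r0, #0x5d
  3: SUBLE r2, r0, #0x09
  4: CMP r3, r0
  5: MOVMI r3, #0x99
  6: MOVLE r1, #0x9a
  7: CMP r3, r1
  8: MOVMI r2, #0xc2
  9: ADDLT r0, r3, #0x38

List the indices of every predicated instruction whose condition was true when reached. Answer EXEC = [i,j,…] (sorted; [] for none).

[0] flags=0011 → (cmp)
[1] flags=0011 LT?T → r1=0x35
[2] flags=0011 GT?F → skip
[3] flags=0011 LE?T → r2=0x73
[4] flags=0011 → (cmp)
[5] flags=0011 MI?F → skip
[6] flags=0011 LE?T → r1=0x9a
[7] flags=0010 → (cmp)
[8] flags=0010 MI?F → skip
[9] flags=0010 LT?F → skip

EXEC = [1,3,6]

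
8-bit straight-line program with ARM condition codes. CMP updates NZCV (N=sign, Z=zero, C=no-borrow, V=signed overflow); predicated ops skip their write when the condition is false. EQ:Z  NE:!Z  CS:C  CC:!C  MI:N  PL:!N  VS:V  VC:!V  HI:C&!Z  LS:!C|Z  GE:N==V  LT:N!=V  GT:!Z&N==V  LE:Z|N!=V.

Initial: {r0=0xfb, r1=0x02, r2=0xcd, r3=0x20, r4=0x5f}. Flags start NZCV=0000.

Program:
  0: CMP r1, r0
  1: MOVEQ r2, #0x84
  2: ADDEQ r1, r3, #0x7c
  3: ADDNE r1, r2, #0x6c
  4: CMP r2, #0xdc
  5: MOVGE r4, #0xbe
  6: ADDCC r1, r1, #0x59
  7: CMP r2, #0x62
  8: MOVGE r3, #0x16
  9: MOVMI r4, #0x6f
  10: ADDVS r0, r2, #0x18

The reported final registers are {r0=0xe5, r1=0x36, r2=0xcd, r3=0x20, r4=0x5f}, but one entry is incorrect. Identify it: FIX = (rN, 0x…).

[0] flags=0000 → (cmp)
[1] flags=0000 EQ?F → skip
[2] flags=0000 EQ?F → skip
[3] flags=0000 NE?T → r1=0x39
[4] flags=1000 → (cmp)
[5] flags=1000 GE?F → skip
[6] flags=1000 CC?T → r1=0x92
[7] flags=0011 → (cmp)
[8] flags=0011 GE?F → skip
[9] flags=0011 MI?F → skip
[10] flags=0011 VS?T → r0=0xe5

FIX = (r1, 0x92)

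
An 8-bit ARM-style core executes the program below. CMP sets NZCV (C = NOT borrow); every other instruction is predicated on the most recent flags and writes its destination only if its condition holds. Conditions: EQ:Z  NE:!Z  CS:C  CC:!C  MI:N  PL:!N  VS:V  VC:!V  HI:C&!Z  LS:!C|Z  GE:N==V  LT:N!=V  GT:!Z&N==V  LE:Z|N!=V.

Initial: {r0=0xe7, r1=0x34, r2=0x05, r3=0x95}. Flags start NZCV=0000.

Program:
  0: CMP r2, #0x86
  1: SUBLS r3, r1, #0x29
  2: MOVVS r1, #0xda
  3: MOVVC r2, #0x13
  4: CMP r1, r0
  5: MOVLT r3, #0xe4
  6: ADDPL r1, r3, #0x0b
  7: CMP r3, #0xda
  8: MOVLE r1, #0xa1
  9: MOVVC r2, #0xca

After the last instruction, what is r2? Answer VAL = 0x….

VAL = 0xca

[0] flags=0000 → (cmp)
[1] flags=0000 LS?T → r3=0x0b
[2] flags=0000 VS?F → skip
[3] flags=0000 VC?T → r2=0x13
[4] flags=0000 → (cmp)
[5] flags=0000 LT?F → skip
[6] flags=0000 PL?T → r1=0x16
[7] flags=0000 → (cmp)
[8] flags=0000 LE?F → skip
[9] flags=0000 VC?T → r2=0xca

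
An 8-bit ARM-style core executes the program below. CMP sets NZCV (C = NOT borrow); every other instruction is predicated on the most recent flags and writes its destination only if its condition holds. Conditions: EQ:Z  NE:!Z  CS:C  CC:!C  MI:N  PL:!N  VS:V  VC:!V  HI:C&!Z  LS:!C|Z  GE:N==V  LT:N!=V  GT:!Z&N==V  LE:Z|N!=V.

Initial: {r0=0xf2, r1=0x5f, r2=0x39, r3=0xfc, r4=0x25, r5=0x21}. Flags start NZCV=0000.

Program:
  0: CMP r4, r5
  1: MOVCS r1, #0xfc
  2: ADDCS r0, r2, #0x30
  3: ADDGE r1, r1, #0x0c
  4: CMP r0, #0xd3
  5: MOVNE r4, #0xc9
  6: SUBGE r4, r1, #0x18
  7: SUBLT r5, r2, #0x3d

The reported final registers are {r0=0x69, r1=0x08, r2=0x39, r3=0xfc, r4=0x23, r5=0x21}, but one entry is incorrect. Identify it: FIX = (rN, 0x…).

FIX = (r4, 0xf0)

0: ✓ CMP  NZCV=0010
1: ✓ MOVCS  r1←0xfc
2: ✓ ADDCS  r0←0x69
3: ✓ ADDGE  r1←0x08
4: ✓ CMP  NZCV=1001
5: ✓ MOVNE  r4←0xc9
6: ✓ SUBGE  r4←0xf0
7: · SUBLT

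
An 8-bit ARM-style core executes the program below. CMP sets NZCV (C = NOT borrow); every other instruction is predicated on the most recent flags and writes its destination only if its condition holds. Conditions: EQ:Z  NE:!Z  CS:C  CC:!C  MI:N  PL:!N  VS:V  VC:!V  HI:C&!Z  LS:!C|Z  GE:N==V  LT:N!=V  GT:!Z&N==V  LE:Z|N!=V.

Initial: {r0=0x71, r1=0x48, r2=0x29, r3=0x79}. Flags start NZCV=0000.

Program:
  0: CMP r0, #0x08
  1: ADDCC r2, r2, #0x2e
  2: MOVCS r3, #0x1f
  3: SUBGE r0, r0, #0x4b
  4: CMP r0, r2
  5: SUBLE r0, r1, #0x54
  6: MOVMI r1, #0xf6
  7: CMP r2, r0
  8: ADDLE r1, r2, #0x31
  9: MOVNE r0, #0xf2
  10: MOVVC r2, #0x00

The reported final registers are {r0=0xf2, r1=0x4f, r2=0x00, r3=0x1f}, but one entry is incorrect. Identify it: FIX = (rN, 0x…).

0: ✓ CMP  NZCV=0010
1: · ADDCC
2: ✓ MOVCS  r3←0x1f
3: ✓ SUBGE  r0←0x26
4: ✓ CMP  NZCV=1000
5: ✓ SUBLE  r0←0xf4
6: ✓ MOVMI  r1←0xf6
7: ✓ CMP  NZCV=0000
8: · ADDLE
9: ✓ MOVNE  r0←0xf2
10: ✓ MOVVC  r2←0x00

FIX = (r1, 0xf6)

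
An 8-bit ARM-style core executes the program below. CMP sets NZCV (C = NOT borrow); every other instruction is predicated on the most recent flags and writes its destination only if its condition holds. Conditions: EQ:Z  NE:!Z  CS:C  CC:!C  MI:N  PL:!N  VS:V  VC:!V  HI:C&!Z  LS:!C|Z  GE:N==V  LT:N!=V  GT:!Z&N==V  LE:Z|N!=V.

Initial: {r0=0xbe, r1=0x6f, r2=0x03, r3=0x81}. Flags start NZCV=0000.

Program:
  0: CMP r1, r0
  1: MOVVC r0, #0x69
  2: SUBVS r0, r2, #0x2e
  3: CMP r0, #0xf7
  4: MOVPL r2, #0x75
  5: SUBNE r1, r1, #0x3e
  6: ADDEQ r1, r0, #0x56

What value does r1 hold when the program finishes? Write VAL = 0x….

0: ✓ CMP  NZCV=1001
1: · MOVVC
2: ✓ SUBVS  r0←0xd5
3: ✓ CMP  NZCV=1000
4: · MOVPL
5: ✓ SUBNE  r1←0x31
6: · ADDEQ

VAL = 0x31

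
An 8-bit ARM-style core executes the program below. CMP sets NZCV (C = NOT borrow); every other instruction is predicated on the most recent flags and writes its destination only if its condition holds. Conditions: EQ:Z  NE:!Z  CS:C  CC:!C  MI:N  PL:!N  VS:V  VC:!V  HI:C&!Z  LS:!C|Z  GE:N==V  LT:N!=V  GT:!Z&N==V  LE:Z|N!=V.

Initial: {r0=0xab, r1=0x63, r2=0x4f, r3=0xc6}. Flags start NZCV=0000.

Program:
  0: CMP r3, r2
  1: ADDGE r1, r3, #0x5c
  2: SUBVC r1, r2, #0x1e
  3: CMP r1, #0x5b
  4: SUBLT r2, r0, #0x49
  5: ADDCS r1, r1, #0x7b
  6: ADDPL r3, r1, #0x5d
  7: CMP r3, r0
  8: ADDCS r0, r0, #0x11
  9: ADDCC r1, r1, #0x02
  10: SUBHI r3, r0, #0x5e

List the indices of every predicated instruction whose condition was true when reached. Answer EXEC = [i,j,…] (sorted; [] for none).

EXEC = [5,6,9]

0: ✓ CMP  NZCV=0011
1: · ADDGE
2: · SUBVC
3: ✓ CMP  NZCV=0010
4: · SUBLT
5: ✓ ADDCS  r1←0xde
6: ✓ ADDPL  r3←0x3b
7: ✓ CMP  NZCV=1001
8: · ADDCS
9: ✓ ADDCC  r1←0xe0
10: · SUBHI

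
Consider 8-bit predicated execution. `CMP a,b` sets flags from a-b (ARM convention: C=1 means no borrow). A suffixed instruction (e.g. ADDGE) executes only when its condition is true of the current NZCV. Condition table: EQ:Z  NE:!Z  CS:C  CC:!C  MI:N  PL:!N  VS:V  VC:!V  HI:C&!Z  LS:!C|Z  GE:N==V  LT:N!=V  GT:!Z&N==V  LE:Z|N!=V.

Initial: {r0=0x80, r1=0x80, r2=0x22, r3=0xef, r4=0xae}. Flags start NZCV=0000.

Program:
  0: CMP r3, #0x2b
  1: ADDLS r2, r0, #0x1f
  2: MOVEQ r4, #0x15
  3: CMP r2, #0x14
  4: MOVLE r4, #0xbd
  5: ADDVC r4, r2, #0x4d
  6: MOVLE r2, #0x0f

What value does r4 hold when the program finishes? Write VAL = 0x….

VAL = 0x6f

0: ✓ CMP  NZCV=1010
1: · ADDLS
2: · MOVEQ
3: ✓ CMP  NZCV=0010
4: · MOVLE
5: ✓ ADDVC  r4←0x6f
6: · MOVLE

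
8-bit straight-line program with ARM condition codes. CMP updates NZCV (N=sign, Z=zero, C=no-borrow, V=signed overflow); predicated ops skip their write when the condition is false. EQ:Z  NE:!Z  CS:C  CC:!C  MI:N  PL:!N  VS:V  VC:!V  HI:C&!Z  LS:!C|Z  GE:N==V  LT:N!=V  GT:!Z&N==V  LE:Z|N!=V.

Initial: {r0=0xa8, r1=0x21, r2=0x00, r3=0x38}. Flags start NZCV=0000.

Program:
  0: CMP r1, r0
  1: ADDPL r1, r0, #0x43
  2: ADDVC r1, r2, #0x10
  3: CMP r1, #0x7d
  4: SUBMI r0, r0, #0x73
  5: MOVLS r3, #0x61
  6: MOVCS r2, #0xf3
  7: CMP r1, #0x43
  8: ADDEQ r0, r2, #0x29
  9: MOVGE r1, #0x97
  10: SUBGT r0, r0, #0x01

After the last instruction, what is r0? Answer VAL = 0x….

[0] flags=0000 → (cmp)
[1] flags=0000 PL?T → r1=0xeb
[2] flags=0000 VC?T → r1=0x10
[3] flags=1000 → (cmp)
[4] flags=1000 MI?T → r0=0x35
[5] flags=1000 LS?T → r3=0x61
[6] flags=1000 CS?F → skip
[7] flags=1000 → (cmp)
[8] flags=1000 EQ?F → skip
[9] flags=1000 GE?F → skip
[10] flags=1000 GT?F → skip

VAL = 0x35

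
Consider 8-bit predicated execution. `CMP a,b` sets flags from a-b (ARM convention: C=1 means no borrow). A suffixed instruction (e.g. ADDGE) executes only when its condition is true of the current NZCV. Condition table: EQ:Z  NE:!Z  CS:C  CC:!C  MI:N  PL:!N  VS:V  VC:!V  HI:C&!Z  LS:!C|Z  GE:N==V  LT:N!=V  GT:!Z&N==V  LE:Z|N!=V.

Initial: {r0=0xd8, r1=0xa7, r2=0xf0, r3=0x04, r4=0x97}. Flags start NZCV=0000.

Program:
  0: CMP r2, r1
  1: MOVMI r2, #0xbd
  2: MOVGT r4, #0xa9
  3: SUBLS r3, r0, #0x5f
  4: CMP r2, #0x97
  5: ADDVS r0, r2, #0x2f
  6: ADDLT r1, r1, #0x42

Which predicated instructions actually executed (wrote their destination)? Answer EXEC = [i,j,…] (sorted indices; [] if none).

0: ✓ CMP  NZCV=0010
1: · MOVMI
2: ✓ MOVGT  r4←0xa9
3: · SUBLS
4: ✓ CMP  NZCV=0010
5: · ADDVS
6: · ADDLT

EXEC = [2]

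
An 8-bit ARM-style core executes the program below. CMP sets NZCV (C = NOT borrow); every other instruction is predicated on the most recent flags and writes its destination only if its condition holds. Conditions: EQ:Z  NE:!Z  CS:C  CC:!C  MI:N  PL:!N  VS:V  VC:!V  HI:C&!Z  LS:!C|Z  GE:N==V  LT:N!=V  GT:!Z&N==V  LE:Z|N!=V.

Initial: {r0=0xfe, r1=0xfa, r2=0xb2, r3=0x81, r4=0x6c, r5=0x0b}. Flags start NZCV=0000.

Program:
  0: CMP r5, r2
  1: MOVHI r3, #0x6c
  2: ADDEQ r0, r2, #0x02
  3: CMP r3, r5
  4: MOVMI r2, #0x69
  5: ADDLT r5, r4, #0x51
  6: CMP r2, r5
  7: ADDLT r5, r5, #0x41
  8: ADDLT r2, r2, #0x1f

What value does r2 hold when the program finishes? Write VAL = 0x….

VAL = 0xd1

[0] flags=0000 → (cmp)
[1] flags=0000 HI?F → skip
[2] flags=0000 EQ?F → skip
[3] flags=0011 → (cmp)
[4] flags=0011 MI?F → skip
[5] flags=0011 LT?T → r5=0xbd
[6] flags=1000 → (cmp)
[7] flags=1000 LT?T → r5=0xfe
[8] flags=1000 LT?T → r2=0xd1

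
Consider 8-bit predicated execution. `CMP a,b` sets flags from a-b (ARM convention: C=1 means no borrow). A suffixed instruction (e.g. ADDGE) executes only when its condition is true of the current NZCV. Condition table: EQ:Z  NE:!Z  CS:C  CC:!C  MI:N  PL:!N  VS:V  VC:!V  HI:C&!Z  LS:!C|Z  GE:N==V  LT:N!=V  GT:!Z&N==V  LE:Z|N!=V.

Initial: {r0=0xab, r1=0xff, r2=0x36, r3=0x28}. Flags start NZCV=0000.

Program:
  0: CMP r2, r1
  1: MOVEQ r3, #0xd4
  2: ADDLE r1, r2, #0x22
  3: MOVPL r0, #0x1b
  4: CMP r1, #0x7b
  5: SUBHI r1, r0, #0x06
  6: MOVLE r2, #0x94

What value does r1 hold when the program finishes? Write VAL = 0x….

[0] flags=0000 → (cmp)
[1] flags=0000 EQ?F → skip
[2] flags=0000 LE?F → skip
[3] flags=0000 PL?T → r0=0x1b
[4] flags=1010 → (cmp)
[5] flags=1010 HI?T → r1=0x15
[6] flags=1010 LE?T → r2=0x94

VAL = 0x15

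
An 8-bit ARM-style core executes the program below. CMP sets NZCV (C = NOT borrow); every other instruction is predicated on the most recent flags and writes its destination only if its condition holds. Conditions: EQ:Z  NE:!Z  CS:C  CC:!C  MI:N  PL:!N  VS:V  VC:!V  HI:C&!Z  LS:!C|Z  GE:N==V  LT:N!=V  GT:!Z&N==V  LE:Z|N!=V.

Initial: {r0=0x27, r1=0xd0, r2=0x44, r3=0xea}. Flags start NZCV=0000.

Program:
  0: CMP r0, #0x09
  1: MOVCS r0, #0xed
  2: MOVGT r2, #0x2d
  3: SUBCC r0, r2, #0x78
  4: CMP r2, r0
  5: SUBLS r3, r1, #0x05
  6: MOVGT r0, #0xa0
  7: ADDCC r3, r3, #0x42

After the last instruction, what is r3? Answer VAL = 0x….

VAL = 0x0d

[0] flags=0010 → (cmp)
[1] flags=0010 CS?T → r0=0xed
[2] flags=0010 GT?T → r2=0x2d
[3] flags=0010 CC?F → skip
[4] flags=0000 → (cmp)
[5] flags=0000 LS?T → r3=0xcb
[6] flags=0000 GT?T → r0=0xa0
[7] flags=0000 CC?T → r3=0x0d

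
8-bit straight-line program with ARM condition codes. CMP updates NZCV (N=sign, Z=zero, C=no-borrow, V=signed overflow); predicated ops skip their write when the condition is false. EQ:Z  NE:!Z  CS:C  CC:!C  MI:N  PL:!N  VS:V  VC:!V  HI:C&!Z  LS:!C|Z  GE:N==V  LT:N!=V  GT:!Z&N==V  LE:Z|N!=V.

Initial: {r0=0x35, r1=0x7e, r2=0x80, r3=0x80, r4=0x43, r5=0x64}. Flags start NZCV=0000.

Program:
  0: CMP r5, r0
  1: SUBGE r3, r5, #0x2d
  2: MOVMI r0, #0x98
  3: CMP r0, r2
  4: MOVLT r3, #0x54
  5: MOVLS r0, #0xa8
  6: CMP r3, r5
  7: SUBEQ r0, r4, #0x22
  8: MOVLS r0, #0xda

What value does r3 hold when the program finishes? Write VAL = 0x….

0: ✓ CMP  NZCV=0010
1: ✓ SUBGE  r3←0x37
2: · MOVMI
3: ✓ CMP  NZCV=1001
4: · MOVLT
5: ✓ MOVLS  r0←0xa8
6: ✓ CMP  NZCV=1000
7: · SUBEQ
8: ✓ MOVLS  r0←0xda

VAL = 0x37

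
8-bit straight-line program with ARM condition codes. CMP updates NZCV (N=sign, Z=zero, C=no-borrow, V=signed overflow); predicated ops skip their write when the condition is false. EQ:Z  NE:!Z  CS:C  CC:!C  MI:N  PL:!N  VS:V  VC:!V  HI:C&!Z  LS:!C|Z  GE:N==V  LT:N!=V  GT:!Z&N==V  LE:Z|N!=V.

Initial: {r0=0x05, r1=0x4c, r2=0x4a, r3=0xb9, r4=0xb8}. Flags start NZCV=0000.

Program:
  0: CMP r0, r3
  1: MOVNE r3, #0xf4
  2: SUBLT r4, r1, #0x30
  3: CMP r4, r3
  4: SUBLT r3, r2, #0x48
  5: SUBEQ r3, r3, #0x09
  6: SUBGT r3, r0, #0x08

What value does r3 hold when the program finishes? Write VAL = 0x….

VAL = 0x02

0: ✓ CMP  NZCV=0000
1: ✓ MOVNE  r3←0xf4
2: · SUBLT
3: ✓ CMP  NZCV=1000
4: ✓ SUBLT  r3←0x02
5: · SUBEQ
6: · SUBGT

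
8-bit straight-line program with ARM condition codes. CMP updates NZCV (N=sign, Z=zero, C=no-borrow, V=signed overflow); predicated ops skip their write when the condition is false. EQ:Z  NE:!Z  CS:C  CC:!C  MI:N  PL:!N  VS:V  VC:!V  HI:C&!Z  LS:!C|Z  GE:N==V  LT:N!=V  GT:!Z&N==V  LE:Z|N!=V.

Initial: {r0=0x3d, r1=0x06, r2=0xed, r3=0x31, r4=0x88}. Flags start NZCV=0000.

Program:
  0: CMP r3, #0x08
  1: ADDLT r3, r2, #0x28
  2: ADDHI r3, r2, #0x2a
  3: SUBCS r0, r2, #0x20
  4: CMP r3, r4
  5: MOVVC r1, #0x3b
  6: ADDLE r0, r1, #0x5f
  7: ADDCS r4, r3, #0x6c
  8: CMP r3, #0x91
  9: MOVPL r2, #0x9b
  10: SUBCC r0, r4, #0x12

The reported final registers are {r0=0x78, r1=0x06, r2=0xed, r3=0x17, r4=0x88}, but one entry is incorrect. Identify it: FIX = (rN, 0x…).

FIX = (r0, 0x76)

[0] flags=0010 → (cmp)
[1] flags=0010 LT?F → skip
[2] flags=0010 HI?T → r3=0x17
[3] flags=0010 CS?T → r0=0xcd
[4] flags=1001 → (cmp)
[5] flags=1001 VC?F → skip
[6] flags=1001 LE?F → skip
[7] flags=1001 CS?F → skip
[8] flags=1001 → (cmp)
[9] flags=1001 PL?F → skip
[10] flags=1001 CC?T → r0=0x76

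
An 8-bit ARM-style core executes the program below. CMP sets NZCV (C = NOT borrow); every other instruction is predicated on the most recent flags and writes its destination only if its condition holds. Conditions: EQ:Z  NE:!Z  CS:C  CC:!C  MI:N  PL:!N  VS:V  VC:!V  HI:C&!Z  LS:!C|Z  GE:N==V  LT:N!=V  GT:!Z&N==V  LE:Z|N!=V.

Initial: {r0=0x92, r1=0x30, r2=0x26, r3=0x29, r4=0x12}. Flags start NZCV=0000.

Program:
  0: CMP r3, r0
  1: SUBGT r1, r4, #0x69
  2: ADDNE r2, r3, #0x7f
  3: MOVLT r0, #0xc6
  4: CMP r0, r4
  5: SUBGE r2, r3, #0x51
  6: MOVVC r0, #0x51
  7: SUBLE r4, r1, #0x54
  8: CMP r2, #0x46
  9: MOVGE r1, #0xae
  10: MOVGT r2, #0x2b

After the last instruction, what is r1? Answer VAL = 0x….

VAL = 0xa9

0: ✓ CMP  NZCV=1001
1: ✓ SUBGT  r1←0xa9
2: ✓ ADDNE  r2←0xa8
3: · MOVLT
4: ✓ CMP  NZCV=1010
5: · SUBGE
6: ✓ MOVVC  r0←0x51
7: ✓ SUBLE  r4←0x55
8: ✓ CMP  NZCV=0011
9: · MOVGE
10: · MOVGT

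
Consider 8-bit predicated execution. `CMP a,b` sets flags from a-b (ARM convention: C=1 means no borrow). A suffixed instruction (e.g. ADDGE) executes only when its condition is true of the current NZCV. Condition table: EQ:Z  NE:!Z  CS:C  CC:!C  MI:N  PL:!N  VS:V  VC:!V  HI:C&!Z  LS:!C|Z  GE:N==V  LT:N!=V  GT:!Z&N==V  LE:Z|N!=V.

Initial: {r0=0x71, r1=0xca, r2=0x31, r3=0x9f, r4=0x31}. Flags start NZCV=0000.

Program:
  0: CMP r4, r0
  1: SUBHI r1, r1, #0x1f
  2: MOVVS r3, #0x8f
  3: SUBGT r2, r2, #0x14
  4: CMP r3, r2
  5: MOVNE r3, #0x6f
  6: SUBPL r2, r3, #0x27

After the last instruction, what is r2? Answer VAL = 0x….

[0] flags=1000 → (cmp)
[1] flags=1000 HI?F → skip
[2] flags=1000 VS?F → skip
[3] flags=1000 GT?F → skip
[4] flags=0011 → (cmp)
[5] flags=0011 NE?T → r3=0x6f
[6] flags=0011 PL?T → r2=0x48

VAL = 0x48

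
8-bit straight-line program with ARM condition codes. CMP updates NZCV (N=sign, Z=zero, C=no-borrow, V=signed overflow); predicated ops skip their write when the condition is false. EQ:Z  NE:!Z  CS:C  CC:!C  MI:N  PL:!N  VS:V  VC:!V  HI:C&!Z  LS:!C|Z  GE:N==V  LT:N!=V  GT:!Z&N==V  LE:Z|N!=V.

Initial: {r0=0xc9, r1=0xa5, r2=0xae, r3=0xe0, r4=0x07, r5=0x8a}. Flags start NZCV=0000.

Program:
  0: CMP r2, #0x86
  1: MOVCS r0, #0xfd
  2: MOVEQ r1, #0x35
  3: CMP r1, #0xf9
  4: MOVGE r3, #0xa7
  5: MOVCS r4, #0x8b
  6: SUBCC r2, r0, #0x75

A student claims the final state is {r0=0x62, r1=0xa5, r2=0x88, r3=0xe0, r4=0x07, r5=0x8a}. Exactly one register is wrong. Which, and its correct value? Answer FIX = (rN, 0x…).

FIX = (r0, 0xfd)

[0] flags=0010 → (cmp)
[1] flags=0010 CS?T → r0=0xfd
[2] flags=0010 EQ?F → skip
[3] flags=1000 → (cmp)
[4] flags=1000 GE?F → skip
[5] flags=1000 CS?F → skip
[6] flags=1000 CC?T → r2=0x88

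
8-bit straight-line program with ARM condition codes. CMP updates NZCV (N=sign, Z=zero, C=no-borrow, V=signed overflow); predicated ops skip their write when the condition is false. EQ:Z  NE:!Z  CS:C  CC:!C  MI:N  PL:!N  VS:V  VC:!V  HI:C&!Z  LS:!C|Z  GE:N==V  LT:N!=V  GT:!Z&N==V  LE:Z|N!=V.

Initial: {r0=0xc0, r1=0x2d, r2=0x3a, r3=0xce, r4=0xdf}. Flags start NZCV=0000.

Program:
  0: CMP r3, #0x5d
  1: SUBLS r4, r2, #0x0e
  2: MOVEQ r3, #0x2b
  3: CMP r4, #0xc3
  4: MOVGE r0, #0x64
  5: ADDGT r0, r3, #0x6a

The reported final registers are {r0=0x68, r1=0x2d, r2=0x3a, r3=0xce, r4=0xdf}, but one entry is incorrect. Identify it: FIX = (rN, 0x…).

0: ✓ CMP  NZCV=0011
1: · SUBLS
2: · MOVEQ
3: ✓ CMP  NZCV=0010
4: ✓ MOVGE  r0←0x64
5: ✓ ADDGT  r0←0x38

FIX = (r0, 0x38)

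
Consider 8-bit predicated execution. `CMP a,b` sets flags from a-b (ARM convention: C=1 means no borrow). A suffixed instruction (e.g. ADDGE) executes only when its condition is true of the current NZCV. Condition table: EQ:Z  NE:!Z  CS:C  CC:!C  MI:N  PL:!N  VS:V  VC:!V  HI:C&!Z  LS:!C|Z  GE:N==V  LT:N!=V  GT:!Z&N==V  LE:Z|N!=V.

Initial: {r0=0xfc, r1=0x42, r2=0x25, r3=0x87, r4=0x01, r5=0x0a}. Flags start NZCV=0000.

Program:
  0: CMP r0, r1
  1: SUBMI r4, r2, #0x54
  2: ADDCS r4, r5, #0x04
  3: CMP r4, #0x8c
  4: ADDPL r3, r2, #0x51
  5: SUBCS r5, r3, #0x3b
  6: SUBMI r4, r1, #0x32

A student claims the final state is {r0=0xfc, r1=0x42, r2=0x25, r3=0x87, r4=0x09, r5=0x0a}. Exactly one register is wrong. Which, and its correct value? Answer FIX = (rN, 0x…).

0: ✓ CMP  NZCV=1010
1: ✓ SUBMI  r4←0xd1
2: ✓ ADDCS  r4←0x0e
3: ✓ CMP  NZCV=1001
4: · ADDPL
5: · SUBCS
6: ✓ SUBMI  r4←0x10

FIX = (r4, 0x10)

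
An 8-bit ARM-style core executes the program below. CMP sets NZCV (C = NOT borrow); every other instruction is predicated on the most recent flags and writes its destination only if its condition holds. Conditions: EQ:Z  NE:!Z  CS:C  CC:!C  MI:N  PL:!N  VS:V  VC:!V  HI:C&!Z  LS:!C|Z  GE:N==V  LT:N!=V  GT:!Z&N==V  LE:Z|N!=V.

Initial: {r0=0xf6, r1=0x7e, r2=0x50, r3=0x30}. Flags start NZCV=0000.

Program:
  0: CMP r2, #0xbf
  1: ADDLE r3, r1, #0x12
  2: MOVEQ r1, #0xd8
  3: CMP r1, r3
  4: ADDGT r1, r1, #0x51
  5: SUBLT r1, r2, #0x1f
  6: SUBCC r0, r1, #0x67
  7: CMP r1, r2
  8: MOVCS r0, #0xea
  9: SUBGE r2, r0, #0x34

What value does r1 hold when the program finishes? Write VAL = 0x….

0: ✓ CMP  NZCV=1001
1: · ADDLE
2: · MOVEQ
3: ✓ CMP  NZCV=0010
4: ✓ ADDGT  r1←0xcf
5: · SUBLT
6: · SUBCC
7: ✓ CMP  NZCV=0011
8: ✓ MOVCS  r0←0xea
9: · SUBGE

VAL = 0xcf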